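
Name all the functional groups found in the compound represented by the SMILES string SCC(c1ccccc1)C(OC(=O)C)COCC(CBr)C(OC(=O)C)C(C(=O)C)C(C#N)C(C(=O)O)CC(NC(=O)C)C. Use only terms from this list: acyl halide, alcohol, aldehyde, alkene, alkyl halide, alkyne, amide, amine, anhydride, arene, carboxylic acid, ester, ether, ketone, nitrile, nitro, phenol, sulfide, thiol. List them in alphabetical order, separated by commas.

Reading the structure from left to right:
  HSCH2: –SH on an sp³ carbon → thiol.
  CH(C6H5): pendant –C6H5: benzene ring → arene.
  CH(OCOCH3): pendant –OC(=O)CH3: an acyloxy group → ester.
  CH2OCH2: C–O–C with sp³ carbons on both sides and no adjacent C=O → ether.
  CH(CH2Br): pendant –CH2X: halogen on sp³ carbon → alkyl halide.
  CH(OCOCH3): pendant –OC(=O)CH3: an acyloxy group → ester.
  CH(COCH3): pendant –COCH3: carbonyl C bonded to two carbons → ketone.
  CH(CN): pendant –C≡N: nitrile.
  CH(COOH): pendant –COOH: carbonyl C bonded to C and –OH → carboxylic acid.
  CH(NHCOCH3): pendant –NHC(=O)CH3: N bonded to a carbonyl → amide (not amine).

alkyl halide, amide, arene, carboxylic acid, ester, ether, ketone, nitrile, thiol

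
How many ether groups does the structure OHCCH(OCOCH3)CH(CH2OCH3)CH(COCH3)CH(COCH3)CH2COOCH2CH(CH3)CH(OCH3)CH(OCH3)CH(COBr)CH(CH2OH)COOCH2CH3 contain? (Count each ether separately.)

terminal –CHO: carbonyl C bonded to H and C → aldehyde.
pendant –OC(=O)CH3: an acyloxy group → ester.
pendant –CH2OCH3: C–O–C linkage → ether.
pendant –COCH3: carbonyl C bonded to two carbons → ketone.
pendant –COCH3: carbonyl C bonded to two carbons → ketone.
–C(=O)–O–C with C on the carbonyl side → ester.
pendant –OCH3: C–O–C with sp³ C, no adjacent C=O → ether.
pendant –OCH3: C–O–C with sp³ C, no adjacent C=O → ether.
pendant –C(=O)X: carbonyl C bonded to C and halogen → acyl halide.
pendant –CH2OH on an sp³ backbone C → alcohol.
–C(=O)OCH2CH3: carbonyl C bonded to C and to –OEt → ester.
Ether appears at: CH(CH2OCH3), CH(OCH3), CH(OCH3) → 3.

3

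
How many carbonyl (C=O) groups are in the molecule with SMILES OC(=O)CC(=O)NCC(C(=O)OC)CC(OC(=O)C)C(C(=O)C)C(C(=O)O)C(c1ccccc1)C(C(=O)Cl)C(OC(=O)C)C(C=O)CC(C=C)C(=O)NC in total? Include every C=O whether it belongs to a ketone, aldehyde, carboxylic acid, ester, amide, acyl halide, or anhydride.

HOOC: carboxylic acid, 1 C=O (running total 1).
CH2CONHCH2: amide, 1 C=O (running total 2).
CH(COOCH3): ester, 1 C=O (running total 3).
CH(OCOCH3): ester, 1 C=O (running total 4).
CH(COCH3): ketone, 1 C=O (running total 5).
CH(COOH): carboxylic acid, 1 C=O (running total 6).
CH(COCl): acyl halide, 1 C=O (running total 7).
CH(OCOCH3): ester, 1 C=O (running total 8).
CH(CHO): aldehyde, 1 C=O (running total 9).
CONHCH3: amide, 1 C=O (running total 10).

10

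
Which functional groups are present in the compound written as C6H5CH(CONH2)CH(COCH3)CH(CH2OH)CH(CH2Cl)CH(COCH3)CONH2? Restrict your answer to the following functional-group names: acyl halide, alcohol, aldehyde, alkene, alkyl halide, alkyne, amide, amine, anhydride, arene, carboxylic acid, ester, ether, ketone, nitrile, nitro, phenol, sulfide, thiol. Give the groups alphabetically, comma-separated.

alcohol, alkyl halide, amide, arene, ketone

C6H5– phenyl ring → arene.
pendant –CONH2: carbonyl C bonded to C and N → amide.
pendant –COCH3: carbonyl C bonded to two carbons → ketone.
pendant –CH2OH on an sp³ backbone C → alcohol.
pendant –CH2X: halogen on sp³ carbon → alkyl halide.
pendant –COCH3: carbonyl C bonded to two carbons → ketone.
–C(=O)NH2: carbonyl C bonded to C and to N → amide (the N is not a separate amine).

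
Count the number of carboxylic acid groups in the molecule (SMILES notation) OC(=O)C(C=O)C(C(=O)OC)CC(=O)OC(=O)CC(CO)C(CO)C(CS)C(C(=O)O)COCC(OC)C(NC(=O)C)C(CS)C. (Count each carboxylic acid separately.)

–COOH: carbonyl C bonded to –OH and C → carboxylic acid (the –OH is not a separate alcohol).
pendant –CHO: carbonyl C bonded to C and H → aldehyde.
pendant –COOCH3: carbonyl C bonded to C and –OCH3 → ester.
two acyl groups sharing one oxygen, –C(=O)–O–C(=O)– → anhydride.
pendant –CH2OH on an sp³ backbone C → alcohol.
pendant –CH2OH on an sp³ backbone C → alcohol.
pendant –CH2SH → thiol.
pendant –COOH: carbonyl C bonded to C and –OH → carboxylic acid.
C–O–C with sp³ carbons on both sides and no adjacent C=O → ether.
pendant –OCH3: C–O–C with sp³ C, no adjacent C=O → ether.
pendant –NHC(=O)CH3: N bonded to a carbonyl → amide (not amine).
pendant –CH2SH → thiol.
Carboxylic acid appears at: HOOC, CH(COOH) → 2.

2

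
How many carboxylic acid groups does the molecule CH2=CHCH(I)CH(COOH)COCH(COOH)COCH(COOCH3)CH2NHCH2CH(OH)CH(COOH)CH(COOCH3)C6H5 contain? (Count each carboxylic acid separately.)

Reading the structure from left to right:
  CH2=CH: C=C double bond → alkene.
  CH(I): halogen on an sp³ carbon → alkyl halide.
  CH(COOH): pendant –COOH: carbonyl C bonded to C and –OH → carboxylic acid.
  CO: –C(=O)– with carbon on both sides → ketone.
  CH(COOH): pendant –COOH: carbonyl C bonded to C and –OH → carboxylic acid.
  CO: –C(=O)– with carbon on both sides → ketone.
  CH(COOCH3): pendant –COOCH3: carbonyl C bonded to C and –OCH3 → ester.
  CH2NHCH2: C–N–C with sp³ carbons and no adjacent C=O → amine (secondary).
  CH(OH): –OH on an sp³ carbon → alcohol (secondary).
  CH(COOH): pendant –COOH: carbonyl C bonded to C and –OH → carboxylic acid.
  CH(COOCH3): pendant –COOCH3: carbonyl C bonded to C and –OCH3 → ester.
  C6H5: –C6H5 phenyl ring → arene.
Carboxylic acid appears at: CH(COOH), CH(COOH), CH(COOH) → 3.

3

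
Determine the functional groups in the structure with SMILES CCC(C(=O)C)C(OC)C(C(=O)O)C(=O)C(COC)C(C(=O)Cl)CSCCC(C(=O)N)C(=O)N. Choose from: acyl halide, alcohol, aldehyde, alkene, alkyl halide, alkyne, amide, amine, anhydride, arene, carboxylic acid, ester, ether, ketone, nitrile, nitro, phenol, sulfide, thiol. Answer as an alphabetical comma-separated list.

pendant –COCH3: carbonyl C bonded to two carbons → ketone.
pendant –OCH3: C–O–C with sp³ C, no adjacent C=O → ether.
pendant –COOH: carbonyl C bonded to C and –OH → carboxylic acid.
–C(=O)– with carbon on both sides → ketone.
pendant –CH2OCH3: C–O–C linkage → ether.
pendant –C(=O)X: carbonyl C bonded to C and halogen → acyl halide.
C–S–C linkage → sulfide (thioether).
pendant –CONH2: carbonyl C bonded to C and N → amide.
–C(=O)NH2: carbonyl C bonded to C and to N → amide (the N is not a separate amine).

acyl halide, amide, carboxylic acid, ether, ketone, sulfide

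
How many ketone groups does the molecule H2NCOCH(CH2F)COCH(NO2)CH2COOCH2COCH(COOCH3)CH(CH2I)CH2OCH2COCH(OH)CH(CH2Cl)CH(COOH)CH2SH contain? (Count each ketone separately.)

Reading the structure from left to right:
  H2NCO: –C(=O)NH2: carbonyl C bonded to C and to N → amide (the N is not a separate amine).
  CH(CH2F): pendant –CH2X: halogen on sp³ carbon → alkyl halide.
  CO: –C(=O)– with carbon on both sides → ketone.
  CH(NO2): –NO2 on an sp³ carbon → nitro (the N=O is not a carbonyl).
  CH2COOCH2: –C(=O)–O–C with C on the carbonyl side → ester.
  CO: –C(=O)– with carbon on both sides → ketone.
  CH(COOCH3): pendant –COOCH3: carbonyl C bonded to C and –OCH3 → ester.
  CH(CH2I): pendant –CH2X: halogen on sp³ carbon → alkyl halide.
  CH2OCH2: C–O–C with sp³ carbons on both sides and no adjacent C=O → ether.
  CO: –C(=O)– with carbon on both sides → ketone.
  CH(OH): –OH on an sp³ carbon → alcohol (secondary).
  CH(CH2Cl): pendant –CH2X: halogen on sp³ carbon → alkyl halide.
  CH(COOH): pendant –COOH: carbonyl C bonded to C and –OH → carboxylic acid.
  CH2SH: –SH on an sp³ carbon → thiol.
Ketone appears at: CO, CO, CO → 3.

3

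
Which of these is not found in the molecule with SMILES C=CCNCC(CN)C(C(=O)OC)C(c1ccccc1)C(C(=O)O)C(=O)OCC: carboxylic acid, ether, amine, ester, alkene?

ether

alkene: present (CH2=CH — C=C double bond → alkene).
ester: present (CH(COOCH3) — pendant –COOCH3: carbonyl C bonded to C and –OCH3 → ester).
carboxylic acid: present (CH(COOH) — pendant –COOH: carbonyl C bonded to C and –OH → carboxylic acid).
amine: present (CH2NHCH2 — C–N–C with sp³ carbons and no adjacent C=O → amine (secondary)).
ether: absent. In each of CH(COOCH3) and COOCH2CH3, the C–O–C oxygen is adjacent to a C=O, so it belongs to an ester, not an ether.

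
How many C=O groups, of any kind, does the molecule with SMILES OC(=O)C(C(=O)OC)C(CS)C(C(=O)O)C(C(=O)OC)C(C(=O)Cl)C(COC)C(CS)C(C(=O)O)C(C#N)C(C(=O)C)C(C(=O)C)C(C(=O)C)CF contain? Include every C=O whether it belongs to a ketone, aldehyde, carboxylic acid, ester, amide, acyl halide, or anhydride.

HOOC: carboxylic acid, 1 C=O (running total 1).
CH(COOCH3): ester, 1 C=O (running total 2).
CH(COOH): carboxylic acid, 1 C=O (running total 3).
CH(COOCH3): ester, 1 C=O (running total 4).
CH(COCl): acyl halide, 1 C=O (running total 5).
CH(COOH): carboxylic acid, 1 C=O (running total 6).
CH(COCH3): ketone, 1 C=O (running total 7).
CH(COCH3): ketone, 1 C=O (running total 8).
CH(COCH3): ketone, 1 C=O (running total 9).

9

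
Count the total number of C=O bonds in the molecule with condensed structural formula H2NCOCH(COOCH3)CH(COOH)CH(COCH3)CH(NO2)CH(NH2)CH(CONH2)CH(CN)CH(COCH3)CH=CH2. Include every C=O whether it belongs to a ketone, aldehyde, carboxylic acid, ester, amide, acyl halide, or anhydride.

6

H2NCO: amide, 1 C=O (running total 1).
CH(COOCH3): ester, 1 C=O (running total 2).
CH(COOH): carboxylic acid, 1 C=O (running total 3).
CH(COCH3): ketone, 1 C=O (running total 4).
CH(CONH2): amide, 1 C=O (running total 5).
CH(COCH3): ketone, 1 C=O (running total 6).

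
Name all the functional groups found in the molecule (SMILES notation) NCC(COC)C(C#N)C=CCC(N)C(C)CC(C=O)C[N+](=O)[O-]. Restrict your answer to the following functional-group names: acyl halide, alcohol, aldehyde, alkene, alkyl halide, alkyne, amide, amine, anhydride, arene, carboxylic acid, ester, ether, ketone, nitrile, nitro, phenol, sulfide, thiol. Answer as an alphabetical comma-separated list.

Working along the chain:
  H2NCH2: –NH2 on an sp³ carbon with no adjacent C=O → amine.
  CH(CH2OCH3): pendant –CH2OCH3: C–O–C linkage → ether.
  CH(CN): pendant –C≡N: nitrile.
  CH=CH: C=C double bond → alkene.
  CH(NH2): –NH2 on an sp³ carbon with no adjacent C=O → amine.
  CH(CHO): pendant –CHO: carbonyl C bonded to C and H → aldehyde.
  CH2NO2: –NO2 on carbon → nitro group.

aldehyde, alkene, amine, ether, nitrile, nitro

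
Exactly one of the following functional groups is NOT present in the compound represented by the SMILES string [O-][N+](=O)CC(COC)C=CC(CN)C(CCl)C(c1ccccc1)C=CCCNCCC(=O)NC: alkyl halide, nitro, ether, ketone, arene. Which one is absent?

arene: present (CH(C6H5) — pendant –C6H5: benzene ring → arene).
alkyl halide: present (CH(CH2Cl) — pendant –CH2X: halogen on sp³ carbon → alkyl halide).
nitro: present (O2NCH2 — –NO2 on carbon → nitro group).
ether: present (CH(CH2OCH3) — pendant –CH2OCH3: C–O–C linkage → ether).
ketone: absent. In CONHCH3, the C=O is bonded to nitrogen, which defines an amide, not a ketone.

ketone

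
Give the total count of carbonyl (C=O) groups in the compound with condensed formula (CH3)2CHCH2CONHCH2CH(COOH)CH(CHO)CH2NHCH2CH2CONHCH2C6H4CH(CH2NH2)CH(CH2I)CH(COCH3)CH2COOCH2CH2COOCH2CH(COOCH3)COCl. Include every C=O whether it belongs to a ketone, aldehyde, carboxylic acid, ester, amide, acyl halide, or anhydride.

9

CH2CONHCH2: amide, 1 C=O (running total 1).
CH(COOH): carboxylic acid, 1 C=O (running total 2).
CH(CHO): aldehyde, 1 C=O (running total 3).
CH2CONHCH2: amide, 1 C=O (running total 4).
CH(COCH3): ketone, 1 C=O (running total 5).
CH2COOCH2: ester, 1 C=O (running total 6).
CH2COOCH2: ester, 1 C=O (running total 7).
CH(COOCH3): ester, 1 C=O (running total 8).
COCl: acyl halide, 1 C=O (running total 9).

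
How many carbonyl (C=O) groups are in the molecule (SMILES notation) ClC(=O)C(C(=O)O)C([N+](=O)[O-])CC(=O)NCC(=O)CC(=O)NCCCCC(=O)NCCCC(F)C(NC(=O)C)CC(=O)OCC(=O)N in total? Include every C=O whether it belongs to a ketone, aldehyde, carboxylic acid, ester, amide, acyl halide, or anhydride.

9

ClCO: acyl halide, 1 C=O (running total 1).
CH(COOH): carboxylic acid, 1 C=O (running total 2).
CH2CONHCH2: amide, 1 C=O (running total 3).
CO: ketone, 1 C=O (running total 4).
CH2CONHCH2: amide, 1 C=O (running total 5).
CH2CONHCH2: amide, 1 C=O (running total 6).
CH(NHCOCH3): amide, 1 C=O (running total 7).
CH2COOCH2: ester, 1 C=O (running total 8).
CONH2: amide, 1 C=O (running total 9).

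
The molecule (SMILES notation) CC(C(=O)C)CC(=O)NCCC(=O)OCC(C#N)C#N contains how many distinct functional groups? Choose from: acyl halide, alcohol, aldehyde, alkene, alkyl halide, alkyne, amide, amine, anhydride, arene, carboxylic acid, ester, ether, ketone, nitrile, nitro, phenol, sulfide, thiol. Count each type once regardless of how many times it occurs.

4

pendant –COCH3: carbonyl C bonded to two carbons → ketone.
–C(=O)–N– linkage → amide (the N is not an amine).
–C(=O)–O–C with C on the carbonyl side → ester.
pendant –C≡N: nitrile.
–C≡N: carbon triple-bonded to nitrogen → nitrile.
Distinct types present: amide, ester, ketone, nitrile.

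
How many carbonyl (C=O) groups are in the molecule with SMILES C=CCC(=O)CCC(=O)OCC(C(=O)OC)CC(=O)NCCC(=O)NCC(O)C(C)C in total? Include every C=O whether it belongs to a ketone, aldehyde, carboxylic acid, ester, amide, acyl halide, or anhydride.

CO: ketone, 1 C=O (running total 1).
CH2COOCH2: ester, 1 C=O (running total 2).
CH(COOCH3): ester, 1 C=O (running total 3).
CH2CONHCH2: amide, 1 C=O (running total 4).
CH2CONHCH2: amide, 1 C=O (running total 5).

5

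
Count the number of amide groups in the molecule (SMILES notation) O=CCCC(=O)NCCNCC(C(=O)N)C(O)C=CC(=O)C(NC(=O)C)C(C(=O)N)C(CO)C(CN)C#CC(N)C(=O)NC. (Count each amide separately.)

5

Taking each segment in turn:
  OHC: terminal –CHO: carbonyl C bonded to H and C → aldehyde.
  CH2CONHCH2: –C(=O)–N– linkage → amide (the N is not an amine).
  CH2NHCH2: C–N–C with sp³ carbons and no adjacent C=O → amine (secondary).
  CH(CONH2): pendant –CONH2: carbonyl C bonded to C and N → amide.
  CH(OH): –OH on an sp³ carbon → alcohol (secondary).
  CH=CH: C=C double bond → alkene.
  CO: –C(=O)– with carbon on both sides → ketone.
  CH(NHCOCH3): pendant –NHC(=O)CH3: N bonded to a carbonyl → amide (not amine).
  CH(CONH2): pendant –CONH2: carbonyl C bonded to C and N → amide.
  CH(CH2OH): pendant –CH2OH on an sp³ backbone C → alcohol.
  CH(CH2NH2): pendant –CH2NH2: N on sp³ C, no adjacent C=O → amine.
  C≡C: C≡C triple bond → alkyne.
  CH(NH2): –NH2 on an sp³ carbon with no adjacent C=O → amine.
  CONHCH3: –C(=O)NHCH3: carbonyl C bonded to C and to N → amide (the N is not an amine).
Amide appears at: CH2CONHCH2, CH(CONH2), CH(NHCOCH3), CH(CONH2), CONHCH3 → 5.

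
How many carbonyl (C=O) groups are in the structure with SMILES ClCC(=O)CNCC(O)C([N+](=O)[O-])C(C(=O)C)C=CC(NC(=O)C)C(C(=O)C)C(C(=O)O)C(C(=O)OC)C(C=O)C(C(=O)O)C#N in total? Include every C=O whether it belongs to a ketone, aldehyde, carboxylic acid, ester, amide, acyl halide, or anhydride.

CO: ketone, 1 C=O (running total 1).
CH(COCH3): ketone, 1 C=O (running total 2).
CH(NHCOCH3): amide, 1 C=O (running total 3).
CH(COCH3): ketone, 1 C=O (running total 4).
CH(COOH): carboxylic acid, 1 C=O (running total 5).
CH(COOCH3): ester, 1 C=O (running total 6).
CH(CHO): aldehyde, 1 C=O (running total 7).
CH(COOH): carboxylic acid, 1 C=O (running total 8).

8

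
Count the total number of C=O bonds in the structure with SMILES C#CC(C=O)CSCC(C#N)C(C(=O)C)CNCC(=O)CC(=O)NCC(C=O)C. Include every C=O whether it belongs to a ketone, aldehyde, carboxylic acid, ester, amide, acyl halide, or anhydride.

5

CH(CHO): aldehyde, 1 C=O (running total 1).
CH(COCH3): ketone, 1 C=O (running total 2).
CO: ketone, 1 C=O (running total 3).
CH2CONHCH2: amide, 1 C=O (running total 4).
CH(CHO): aldehyde, 1 C=O (running total 5).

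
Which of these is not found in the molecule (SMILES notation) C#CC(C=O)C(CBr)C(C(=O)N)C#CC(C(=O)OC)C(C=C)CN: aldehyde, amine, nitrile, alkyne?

nitrile

alkyne: present (HC≡C — C≡C triple bond → alkyne).
amine: present (CH2NH2 — –NH2 on an sp³ carbon with no adjacent C=O → amine).
aldehyde: present (CH(CHO) — pendant –CHO: carbonyl C bonded to C and H → aldehyde).
nitrile: absent. In each of HC≡C and C≡C, the triple bond is C≡C, not C≡N.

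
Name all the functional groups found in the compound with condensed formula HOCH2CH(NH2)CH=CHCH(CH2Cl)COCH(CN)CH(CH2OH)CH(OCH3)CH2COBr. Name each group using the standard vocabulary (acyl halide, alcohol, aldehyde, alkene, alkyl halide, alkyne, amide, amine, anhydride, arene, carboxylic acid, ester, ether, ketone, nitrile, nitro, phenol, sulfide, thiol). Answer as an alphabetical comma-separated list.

Reading the structure from left to right:
  HOCH2: HO– on an sp³ carbon → alcohol.
  CH(NH2): –NH2 on an sp³ carbon with no adjacent C=O → amine.
  CH=CH: C=C double bond → alkene.
  CH(CH2Cl): pendant –CH2X: halogen on sp³ carbon → alkyl halide.
  CO: –C(=O)– with carbon on both sides → ketone.
  CH(CN): pendant –C≡N: nitrile.
  CH(CH2OH): pendant –CH2OH on an sp³ backbone C → alcohol.
  CH(OCH3): pendant –OCH3: C–O–C with sp³ C, no adjacent C=O → ether.
  COBr: –C(=O)Br: carbonyl C bonded to C and to a halogen → acyl halide (not alkyl halide).

acyl halide, alcohol, alkene, alkyl halide, amine, ether, ketone, nitrile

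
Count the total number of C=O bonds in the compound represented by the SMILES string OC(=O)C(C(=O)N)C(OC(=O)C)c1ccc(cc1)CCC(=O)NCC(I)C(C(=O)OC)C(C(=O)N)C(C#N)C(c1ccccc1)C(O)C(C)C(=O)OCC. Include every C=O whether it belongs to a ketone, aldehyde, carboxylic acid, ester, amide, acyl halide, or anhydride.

HOOC: carboxylic acid, 1 C=O (running total 1).
CH(CONH2): amide, 1 C=O (running total 2).
CH(OCOCH3): ester, 1 C=O (running total 3).
CH2CONHCH2: amide, 1 C=O (running total 4).
CH(COOCH3): ester, 1 C=O (running total 5).
CH(CONH2): amide, 1 C=O (running total 6).
COOCH2CH3: ester, 1 C=O (running total 7).

7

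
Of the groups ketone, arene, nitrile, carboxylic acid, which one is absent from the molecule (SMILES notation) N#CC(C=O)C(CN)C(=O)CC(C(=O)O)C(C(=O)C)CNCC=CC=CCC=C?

nitrile: present (N≡C — N≡C–: carbon triple-bonded to nitrogen → nitrile).
carboxylic acid: present (CH(COOH) — pendant –COOH: carbonyl C bonded to C and –OH → carboxylic acid).
ketone: present (CO — –C(=O)– with carbon on both sides → ketone).
arene: no segment matches this pattern.

arene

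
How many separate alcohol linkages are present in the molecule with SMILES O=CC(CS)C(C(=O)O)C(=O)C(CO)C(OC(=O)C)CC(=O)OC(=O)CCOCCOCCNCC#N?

terminal –CHO: carbonyl C bonded to H and C → aldehyde.
pendant –CH2SH → thiol.
pendant –COOH: carbonyl C bonded to C and –OH → carboxylic acid.
–C(=O)– with carbon on both sides → ketone.
pendant –CH2OH on an sp³ backbone C → alcohol.
pendant –OC(=O)CH3: an acyloxy group → ester.
two acyl groups sharing one oxygen, –C(=O)–O–C(=O)– → anhydride.
C–O–C with sp³ carbons on both sides and no adjacent C=O → ether.
C–O–C with sp³ carbons on both sides and no adjacent C=O → ether.
C–N–C with sp³ carbons and no adjacent C=O → amine (secondary).
–C≡N: carbon triple-bonded to nitrogen → nitrile.
Alcohol appears at: CH(CH2OH) → 1.

1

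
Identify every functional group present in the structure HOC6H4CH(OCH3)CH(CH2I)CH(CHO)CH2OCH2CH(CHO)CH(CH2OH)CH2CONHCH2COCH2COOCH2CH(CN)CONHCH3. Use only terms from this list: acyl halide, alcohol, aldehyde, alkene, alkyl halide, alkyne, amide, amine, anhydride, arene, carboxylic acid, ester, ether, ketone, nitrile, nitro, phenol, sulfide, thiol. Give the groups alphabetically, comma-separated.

alcohol, aldehyde, alkyl halide, amide, arene, ester, ether, ketone, nitrile, phenol

–OH attached directly to an aromatic ring → phenol (not alcohol); the ring itself is an arene.
pendant –OCH3: C–O–C with sp³ C, no adjacent C=O → ether.
pendant –CH2X: halogen on sp³ carbon → alkyl halide.
pendant –CHO: carbonyl C bonded to C and H → aldehyde.
C–O–C with sp³ carbons on both sides and no adjacent C=O → ether.
pendant –CHO: carbonyl C bonded to C and H → aldehyde.
pendant –CH2OH on an sp³ backbone C → alcohol.
–C(=O)–N– linkage → amide (the N is not an amine).
–C(=O)– with carbon on both sides → ketone.
–C(=O)–O–C with C on the carbonyl side → ester.
pendant –C≡N: nitrile.
–C(=O)NHCH3: carbonyl C bonded to C and to N → amide (the N is not an amine).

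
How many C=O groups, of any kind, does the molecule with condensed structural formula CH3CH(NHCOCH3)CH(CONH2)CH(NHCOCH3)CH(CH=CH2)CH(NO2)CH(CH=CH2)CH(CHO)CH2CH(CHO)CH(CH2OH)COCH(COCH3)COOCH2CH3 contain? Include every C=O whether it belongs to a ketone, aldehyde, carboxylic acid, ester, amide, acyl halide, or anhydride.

CH(NHCOCH3): amide, 1 C=O (running total 1).
CH(CONH2): amide, 1 C=O (running total 2).
CH(NHCOCH3): amide, 1 C=O (running total 3).
CH(CHO): aldehyde, 1 C=O (running total 4).
CH(CHO): aldehyde, 1 C=O (running total 5).
CO: ketone, 1 C=O (running total 6).
CH(COCH3): ketone, 1 C=O (running total 7).
COOCH2CH3: ester, 1 C=O (running total 8).

8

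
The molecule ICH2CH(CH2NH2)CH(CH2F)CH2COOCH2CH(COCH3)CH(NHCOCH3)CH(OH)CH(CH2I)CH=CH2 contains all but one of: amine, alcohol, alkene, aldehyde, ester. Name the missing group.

aldehyde

amine: present (CH(CH2NH2) — pendant –CH2NH2: N on sp³ C, no adjacent C=O → amine).
alcohol: present (CH(OH) — –OH on an sp³ carbon → alcohol (secondary)).
alkene: present (CH=CH2 — C=C double bond → alkene).
ester: present (CH2COOCH2 — –C(=O)–O–C with C on the carbonyl side → ester).
aldehyde: absent. In CH(COCH3), the carbonyl carbon is bonded to two carbons, so it is a ketone, not an aldehyde.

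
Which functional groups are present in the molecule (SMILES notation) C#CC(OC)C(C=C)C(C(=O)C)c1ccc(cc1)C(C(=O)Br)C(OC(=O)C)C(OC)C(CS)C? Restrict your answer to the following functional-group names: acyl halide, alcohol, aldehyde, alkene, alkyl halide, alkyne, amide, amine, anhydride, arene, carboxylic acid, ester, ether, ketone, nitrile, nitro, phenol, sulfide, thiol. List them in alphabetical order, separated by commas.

acyl halide, alkene, alkyne, arene, ester, ether, ketone, thiol

Taking each segment in turn:
  HC≡C: C≡C triple bond → alkyne.
  CH(OCH3): pendant –OCH3: C–O–C with sp³ C, no adjacent C=O → ether.
  CH(CH=CH2): pendant –CH=CH2: C=C double bond → alkene.
  CH(COCH3): pendant –COCH3: carbonyl C bonded to two carbons → ketone.
  C6H4: para-disubstituted benzene ring → arene.
  CH(COBr): pendant –C(=O)X: carbonyl C bonded to C and halogen → acyl halide.
  CH(OCOCH3): pendant –OC(=O)CH3: an acyloxy group → ester.
  CH(OCH3): pendant –OCH3: C–O–C with sp³ C, no adjacent C=O → ether.
  CH(CH2SH): pendant –CH2SH → thiol.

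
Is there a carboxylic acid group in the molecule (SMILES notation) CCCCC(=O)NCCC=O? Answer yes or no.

–C(=O)–N– linkage → amide (the N is not an amine).
terminal –CHO: carbonyl C bonded to H and C → aldehyde.
In CH2CONHCH2, the carbonyl is bonded to nitrogen, not to –OH; that is an amide.
The groups actually present are: aldehyde, amide.

no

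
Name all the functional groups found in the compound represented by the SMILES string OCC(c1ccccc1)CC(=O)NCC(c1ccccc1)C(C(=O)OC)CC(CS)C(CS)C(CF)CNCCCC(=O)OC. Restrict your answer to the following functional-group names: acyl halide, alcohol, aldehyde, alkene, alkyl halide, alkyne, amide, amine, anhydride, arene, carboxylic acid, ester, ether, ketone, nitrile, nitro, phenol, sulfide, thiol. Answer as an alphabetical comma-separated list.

alcohol, alkyl halide, amide, amine, arene, ester, thiol

Working along the chain:
  HOCH2: HO– on an sp³ carbon → alcohol.
  CH(C6H5): pendant –C6H5: benzene ring → arene.
  CH2CONHCH2: –C(=O)–N– linkage → amide (the N is not an amine).
  CH(C6H5): pendant –C6H5: benzene ring → arene.
  CH(COOCH3): pendant –COOCH3: carbonyl C bonded to C and –OCH3 → ester.
  CH(CH2SH): pendant –CH2SH → thiol.
  CH(CH2SH): pendant –CH2SH → thiol.
  CH(CH2F): pendant –CH2X: halogen on sp³ carbon → alkyl halide.
  CH2NHCH2: C–N–C with sp³ carbons and no adjacent C=O → amine (secondary).
  COOCH3: –C(=O)OCH3: carbonyl C bonded to C and to –OCH3 → ester (not ketone + ether).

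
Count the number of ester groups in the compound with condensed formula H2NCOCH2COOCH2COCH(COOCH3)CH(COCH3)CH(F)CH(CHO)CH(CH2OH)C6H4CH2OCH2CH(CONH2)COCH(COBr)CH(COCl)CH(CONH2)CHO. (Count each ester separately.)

Working along the chain:
  H2NCO: –C(=O)NH2: carbonyl C bonded to C and to N → amide (the N is not a separate amine).
  CH2COOCH2: –C(=O)–O–C with C on the carbonyl side → ester.
  CO: –C(=O)– with carbon on both sides → ketone.
  CH(COOCH3): pendant –COOCH3: carbonyl C bonded to C and –OCH3 → ester.
  CH(COCH3): pendant –COCH3: carbonyl C bonded to two carbons → ketone.
  CH(F): halogen on an sp³ carbon → alkyl halide.
  CH(CHO): pendant –CHO: carbonyl C bonded to C and H → aldehyde.
  CH(CH2OH): pendant –CH2OH on an sp³ backbone C → alcohol.
  C6H4: para-disubstituted benzene ring → arene.
  CH2OCH2: C–O–C with sp³ carbons on both sides and no adjacent C=O → ether.
  CH(CONH2): pendant –CONH2: carbonyl C bonded to C and N → amide.
  CO: –C(=O)– with carbon on both sides → ketone.
  CH(COBr): pendant –C(=O)X: carbonyl C bonded to C and halogen → acyl halide.
  CH(COCl): pendant –C(=O)X: carbonyl C bonded to C and halogen → acyl halide.
  CH(CONH2): pendant –CONH2: carbonyl C bonded to C and N → amide.
  CHO: terminal –CHO: carbonyl C bonded to H and C → aldehyde.
Ester appears at: CH2COOCH2, CH(COOCH3) → 2.

2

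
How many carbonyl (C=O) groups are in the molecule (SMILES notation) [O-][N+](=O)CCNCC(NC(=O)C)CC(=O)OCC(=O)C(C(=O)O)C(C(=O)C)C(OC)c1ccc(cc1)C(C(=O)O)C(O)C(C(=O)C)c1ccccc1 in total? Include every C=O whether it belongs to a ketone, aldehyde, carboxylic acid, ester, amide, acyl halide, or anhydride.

CH(NHCOCH3): amide, 1 C=O (running total 1).
CH2COOCH2: ester, 1 C=O (running total 2).
CO: ketone, 1 C=O (running total 3).
CH(COOH): carboxylic acid, 1 C=O (running total 4).
CH(COCH3): ketone, 1 C=O (running total 5).
CH(COOH): carboxylic acid, 1 C=O (running total 6).
CH(COCH3): ketone, 1 C=O (running total 7).

7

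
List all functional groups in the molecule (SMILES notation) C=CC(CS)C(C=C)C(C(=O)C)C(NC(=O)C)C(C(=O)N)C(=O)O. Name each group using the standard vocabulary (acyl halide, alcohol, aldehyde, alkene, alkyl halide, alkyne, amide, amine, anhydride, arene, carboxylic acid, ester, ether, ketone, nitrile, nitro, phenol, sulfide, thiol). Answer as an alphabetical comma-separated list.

C=C double bond → alkene.
pendant –CH2SH → thiol.
pendant –CH=CH2: C=C double bond → alkene.
pendant –COCH3: carbonyl C bonded to two carbons → ketone.
pendant –NHC(=O)CH3: N bonded to a carbonyl → amide (not amine).
pendant –CONH2: carbonyl C bonded to C and N → amide.
–COOH: carbonyl C bonded to –OH and C → carboxylic acid (the –OH is not a separate alcohol).

alkene, amide, carboxylic acid, ketone, thiol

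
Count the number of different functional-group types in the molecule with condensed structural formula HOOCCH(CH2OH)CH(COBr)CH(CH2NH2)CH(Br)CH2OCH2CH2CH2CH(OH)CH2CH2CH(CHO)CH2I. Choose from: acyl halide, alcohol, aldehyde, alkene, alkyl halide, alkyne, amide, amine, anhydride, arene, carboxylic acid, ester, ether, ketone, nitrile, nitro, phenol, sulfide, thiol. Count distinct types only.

Taking each segment in turn:
  HOOC: –COOH: carbonyl C bonded to –OH and C → carboxylic acid (the –OH is not a separate alcohol).
  CH(CH2OH): pendant –CH2OH on an sp³ backbone C → alcohol.
  CH(COBr): pendant –C(=O)X: carbonyl C bonded to C and halogen → acyl halide.
  CH(CH2NH2): pendant –CH2NH2: N on sp³ C, no adjacent C=O → amine.
  CH(Br): halogen on an sp³ carbon → alkyl halide.
  CH2OCH2: C–O–C with sp³ carbons on both sides and no adjacent C=O → ether.
  CH(OH): –OH on an sp³ carbon → alcohol (secondary).
  CH(CHO): pendant –CHO: carbonyl C bonded to C and H → aldehyde.
  CH2I: halogen on an sp³ carbon → alkyl halide.
Distinct types present: acyl halide, alcohol, aldehyde, alkyl halide, amine, carboxylic acid, ether.

7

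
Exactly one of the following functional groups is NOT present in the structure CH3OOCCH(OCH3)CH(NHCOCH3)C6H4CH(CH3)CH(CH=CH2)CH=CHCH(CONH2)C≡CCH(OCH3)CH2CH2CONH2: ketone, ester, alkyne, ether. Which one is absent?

ketone

ether: present (CH(OCH3) — pendant –OCH3: C–O–C with sp³ C, no adjacent C=O → ether).
alkyne: present (C≡C — C≡C triple bond → alkyne).
ester: present (CH3OOC — CH3O–C(=O)–: carbonyl C bonded to C and to –OCH3 → ester (not ketone + ether)).
ketone: absent. In CH3OOC, the C=O is bonded to an –O–C group, which defines an ester, not a ketone. In each of CH(NHCOCH3), CH(CONH2) and CONH2, the C=O is bonded to nitrogen, which defines an amide, not a ketone.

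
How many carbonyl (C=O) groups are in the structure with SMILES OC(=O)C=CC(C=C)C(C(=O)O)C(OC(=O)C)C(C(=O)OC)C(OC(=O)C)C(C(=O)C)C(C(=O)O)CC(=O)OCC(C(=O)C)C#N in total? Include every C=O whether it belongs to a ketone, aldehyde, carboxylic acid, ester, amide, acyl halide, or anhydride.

9

HOOC: carboxylic acid, 1 C=O (running total 1).
CH(COOH): carboxylic acid, 1 C=O (running total 2).
CH(OCOCH3): ester, 1 C=O (running total 3).
CH(COOCH3): ester, 1 C=O (running total 4).
CH(OCOCH3): ester, 1 C=O (running total 5).
CH(COCH3): ketone, 1 C=O (running total 6).
CH(COOH): carboxylic acid, 1 C=O (running total 7).
CH2COOCH2: ester, 1 C=O (running total 8).
CH(COCH3): ketone, 1 C=O (running total 9).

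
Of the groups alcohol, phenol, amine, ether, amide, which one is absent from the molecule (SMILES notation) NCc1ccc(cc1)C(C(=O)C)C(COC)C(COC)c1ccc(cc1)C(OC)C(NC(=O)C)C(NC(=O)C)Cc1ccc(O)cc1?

amine: present (H2NCH2 — –NH2 on an sp³ carbon with no adjacent C=O → amine).
ether: present (CH(CH2OCH3) — pendant –CH2OCH3: C–O–C linkage → ether).
phenol: present (C6H4OH — –OH attached directly to an aromatic ring → phenol (not alcohol); the ring itself is an arene).
amide: present (CH(NHCOCH3) — pendant –NHC(=O)CH3: N bonded to a carbonyl → amide (not amine)).
alcohol: absent. In C6H4OH, the –OH is on an aromatic ring carbon; that is a phenol, not an alcohol.

alcohol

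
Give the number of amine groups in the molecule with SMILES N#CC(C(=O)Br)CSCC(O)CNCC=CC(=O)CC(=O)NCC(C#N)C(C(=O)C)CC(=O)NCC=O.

1

N≡C–: carbon triple-bonded to nitrogen → nitrile.
pendant –C(=O)X: carbonyl C bonded to C and halogen → acyl halide.
C–S–C linkage → sulfide (thioether).
–OH on an sp³ carbon → alcohol (secondary).
C–N–C with sp³ carbons and no adjacent C=O → amine (secondary).
C=C double bond → alkene.
–C(=O)– with carbon on both sides → ketone.
–C(=O)–N– linkage → amide (the N is not an amine).
pendant –C≡N: nitrile.
pendant –COCH3: carbonyl C bonded to two carbons → ketone.
–C(=O)–N– linkage → amide (the N is not an amine).
terminal –CHO: carbonyl C bonded to H and C → aldehyde.
Amine appears at: CH2NHCH2 → 1.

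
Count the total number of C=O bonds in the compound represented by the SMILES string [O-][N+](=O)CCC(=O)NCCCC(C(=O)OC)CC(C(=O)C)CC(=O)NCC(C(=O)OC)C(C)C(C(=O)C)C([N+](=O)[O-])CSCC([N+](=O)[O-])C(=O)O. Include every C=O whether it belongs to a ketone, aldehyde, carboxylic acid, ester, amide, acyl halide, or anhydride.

7

CH2CONHCH2: amide, 1 C=O (running total 1).
CH(COOCH3): ester, 1 C=O (running total 2).
CH(COCH3): ketone, 1 C=O (running total 3).
CH2CONHCH2: amide, 1 C=O (running total 4).
CH(COOCH3): ester, 1 C=O (running total 5).
CH(COCH3): ketone, 1 C=O (running total 6).
COOH: carboxylic acid, 1 C=O (running total 7).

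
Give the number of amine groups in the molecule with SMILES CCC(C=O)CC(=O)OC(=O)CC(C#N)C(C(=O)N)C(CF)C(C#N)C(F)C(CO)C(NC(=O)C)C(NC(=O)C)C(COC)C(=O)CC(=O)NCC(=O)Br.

Taking each segment in turn:
  CH(CHO): pendant –CHO: carbonyl C bonded to C and H → aldehyde.
  CH2CO-O-COCH2: two acyl groups sharing one oxygen, –C(=O)–O–C(=O)– → anhydride.
  CH(CN): pendant –C≡N: nitrile.
  CH(CONH2): pendant –CONH2: carbonyl C bonded to C and N → amide.
  CH(CH2F): pendant –CH2X: halogen on sp³ carbon → alkyl halide.
  CH(CN): pendant –C≡N: nitrile.
  CH(F): halogen on an sp³ carbon → alkyl halide.
  CH(CH2OH): pendant –CH2OH on an sp³ backbone C → alcohol.
  CH(NHCOCH3): pendant –NHC(=O)CH3: N bonded to a carbonyl → amide (not amine).
  CH(NHCOCH3): pendant –NHC(=O)CH3: N bonded to a carbonyl → amide (not amine).
  CH(CH2OCH3): pendant –CH2OCH3: C–O–C linkage → ether.
  CO: –C(=O)– with carbon on both sides → ketone.
  CH2CONHCH2: –C(=O)–N– linkage → amide (the N is not an amine).
  COBr: –C(=O)Br: carbonyl C bonded to C and to a halogen → acyl halide (not alkyl halide).
No segment is a amine: CH(CN) is nitrile, not amine; CH(CONH2) is amide, not amine; CH(CN) is nitrile, not amine. → 0.

0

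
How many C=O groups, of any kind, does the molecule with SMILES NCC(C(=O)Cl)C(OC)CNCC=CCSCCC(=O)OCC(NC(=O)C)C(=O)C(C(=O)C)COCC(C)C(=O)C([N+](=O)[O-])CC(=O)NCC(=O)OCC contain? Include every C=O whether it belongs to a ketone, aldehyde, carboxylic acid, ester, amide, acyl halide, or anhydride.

CH(COCl): acyl halide, 1 C=O (running total 1).
CH2COOCH2: ester, 1 C=O (running total 2).
CH(NHCOCH3): amide, 1 C=O (running total 3).
CO: ketone, 1 C=O (running total 4).
CH(COCH3): ketone, 1 C=O (running total 5).
CO: ketone, 1 C=O (running total 6).
CH2CONHCH2: amide, 1 C=O (running total 7).
COOCH2CH3: ester, 1 C=O (running total 8).

8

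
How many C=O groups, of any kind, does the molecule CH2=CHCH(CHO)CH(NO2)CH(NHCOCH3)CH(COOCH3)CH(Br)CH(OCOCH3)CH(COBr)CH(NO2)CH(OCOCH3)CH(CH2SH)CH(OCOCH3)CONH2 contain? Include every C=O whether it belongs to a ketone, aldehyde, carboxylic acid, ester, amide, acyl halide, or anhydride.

CH(CHO): aldehyde, 1 C=O (running total 1).
CH(NHCOCH3): amide, 1 C=O (running total 2).
CH(COOCH3): ester, 1 C=O (running total 3).
CH(OCOCH3): ester, 1 C=O (running total 4).
CH(COBr): acyl halide, 1 C=O (running total 5).
CH(OCOCH3): ester, 1 C=O (running total 6).
CH(OCOCH3): ester, 1 C=O (running total 7).
CONH2: amide, 1 C=O (running total 8).

8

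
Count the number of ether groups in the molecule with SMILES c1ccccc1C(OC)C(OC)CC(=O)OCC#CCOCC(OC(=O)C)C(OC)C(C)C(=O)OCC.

C6H5– phenyl ring → arene.
pendant –OCH3: C–O–C with sp³ C, no adjacent C=O → ether.
pendant –OCH3: C–O–C with sp³ C, no adjacent C=O → ether.
–C(=O)–O–C with C on the carbonyl side → ester.
C≡C triple bond → alkyne.
C–O–C with sp³ carbons on both sides and no adjacent C=O → ether.
pendant –OC(=O)CH3: an acyloxy group → ester.
pendant –OCH3: C–O–C with sp³ C, no adjacent C=O → ether.
–C(=O)OCH2CH3: carbonyl C bonded to C and to –OEt → ester.
Ether appears at: CH(OCH3), CH(OCH3), CH2OCH2, CH(OCH3) → 4.

4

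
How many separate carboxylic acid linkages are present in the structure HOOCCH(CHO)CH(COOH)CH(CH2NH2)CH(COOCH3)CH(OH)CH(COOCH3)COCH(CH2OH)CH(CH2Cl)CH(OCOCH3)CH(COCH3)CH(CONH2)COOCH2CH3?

Reading the structure from left to right:
  HOOC: –COOH: carbonyl C bonded to –OH and C → carboxylic acid (the –OH is not a separate alcohol).
  CH(CHO): pendant –CHO: carbonyl C bonded to C and H → aldehyde.
  CH(COOH): pendant –COOH: carbonyl C bonded to C and –OH → carboxylic acid.
  CH(CH2NH2): pendant –CH2NH2: N on sp³ C, no adjacent C=O → amine.
  CH(COOCH3): pendant –COOCH3: carbonyl C bonded to C and –OCH3 → ester.
  CH(OH): –OH on an sp³ carbon → alcohol (secondary).
  CH(COOCH3): pendant –COOCH3: carbonyl C bonded to C and –OCH3 → ester.
  CO: –C(=O)– with carbon on both sides → ketone.
  CH(CH2OH): pendant –CH2OH on an sp³ backbone C → alcohol.
  CH(CH2Cl): pendant –CH2X: halogen on sp³ carbon → alkyl halide.
  CH(OCOCH3): pendant –OC(=O)CH3: an acyloxy group → ester.
  CH(COCH3): pendant –COCH3: carbonyl C bonded to two carbons → ketone.
  CH(CONH2): pendant –CONH2: carbonyl C bonded to C and N → amide.
  COOCH2CH3: –C(=O)OCH2CH3: carbonyl C bonded to C and to –OEt → ester.
Carboxylic acid appears at: HOOC, CH(COOH) → 2.

2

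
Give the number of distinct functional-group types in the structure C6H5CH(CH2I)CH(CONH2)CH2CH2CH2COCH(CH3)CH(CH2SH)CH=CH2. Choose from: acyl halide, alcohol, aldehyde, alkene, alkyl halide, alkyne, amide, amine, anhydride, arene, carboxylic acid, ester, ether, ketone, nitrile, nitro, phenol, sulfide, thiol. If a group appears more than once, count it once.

C6H5– phenyl ring → arene.
pendant –CH2X: halogen on sp³ carbon → alkyl halide.
pendant –CONH2: carbonyl C bonded to C and N → amide.
–C(=O)– with carbon on both sides → ketone.
pendant –CH2SH → thiol.
C=C double bond → alkene.
Distinct types present: alkene, alkyl halide, amide, arene, ketone, thiol.

6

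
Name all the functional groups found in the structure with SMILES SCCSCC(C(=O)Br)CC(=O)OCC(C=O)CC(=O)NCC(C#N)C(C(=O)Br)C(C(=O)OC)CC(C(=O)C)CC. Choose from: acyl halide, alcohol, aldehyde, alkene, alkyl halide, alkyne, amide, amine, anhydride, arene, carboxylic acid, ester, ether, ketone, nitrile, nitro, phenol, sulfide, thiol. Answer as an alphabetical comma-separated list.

acyl halide, aldehyde, amide, ester, ketone, nitrile, sulfide, thiol

–SH on an sp³ carbon → thiol.
C–S–C linkage → sulfide (thioether).
pendant –C(=O)X: carbonyl C bonded to C and halogen → acyl halide.
–C(=O)–O–C with C on the carbonyl side → ester.
pendant –CHO: carbonyl C bonded to C and H → aldehyde.
–C(=O)–N– linkage → amide (the N is not an amine).
pendant –C≡N: nitrile.
pendant –C(=O)X: carbonyl C bonded to C and halogen → acyl halide.
pendant –COOCH3: carbonyl C bonded to C and –OCH3 → ester.
pendant –COCH3: carbonyl C bonded to two carbons → ketone.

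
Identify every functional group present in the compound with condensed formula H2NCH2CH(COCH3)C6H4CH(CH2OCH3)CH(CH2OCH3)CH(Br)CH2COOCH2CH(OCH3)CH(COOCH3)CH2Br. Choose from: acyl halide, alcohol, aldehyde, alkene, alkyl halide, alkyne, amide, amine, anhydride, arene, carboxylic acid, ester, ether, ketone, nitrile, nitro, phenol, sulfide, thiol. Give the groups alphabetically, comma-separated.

–NH2 on an sp³ carbon with no adjacent C=O → amine.
pendant –COCH3: carbonyl C bonded to two carbons → ketone.
para-disubstituted benzene ring → arene.
pendant –CH2OCH3: C–O–C linkage → ether.
pendant –CH2OCH3: C–O–C linkage → ether.
halogen on an sp³ carbon → alkyl halide.
–C(=O)–O–C with C on the carbonyl side → ester.
pendant –OCH3: C–O–C with sp³ C, no adjacent C=O → ether.
pendant –COOCH3: carbonyl C bonded to C and –OCH3 → ester.
halogen on an sp³ carbon → alkyl halide.

alkyl halide, amine, arene, ester, ether, ketone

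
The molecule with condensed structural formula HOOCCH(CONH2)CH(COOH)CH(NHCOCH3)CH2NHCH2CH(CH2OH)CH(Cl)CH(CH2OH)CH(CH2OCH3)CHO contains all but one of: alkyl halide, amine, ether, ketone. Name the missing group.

ketone

amine: present (CH2NHCH2 — C–N–C with sp³ carbons and no adjacent C=O → amine (secondary)).
ether: present (CH(CH2OCH3) — pendant –CH2OCH3: C–O–C linkage → ether).
alkyl halide: present (CH(Cl) — halogen on an sp³ carbon → alkyl halide).
ketone: absent. In each of CH(CONH2) and CH(NHCOCH3), the C=O is bonded to nitrogen, which defines an amide, not a ketone. In each of HOOC and CH(COOH), the C=O bears an –OH, making it a carboxylic acid rather than a ketone. In CHO, the carbonyl carbon carries an H, so it is an aldehyde, not a ketone.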